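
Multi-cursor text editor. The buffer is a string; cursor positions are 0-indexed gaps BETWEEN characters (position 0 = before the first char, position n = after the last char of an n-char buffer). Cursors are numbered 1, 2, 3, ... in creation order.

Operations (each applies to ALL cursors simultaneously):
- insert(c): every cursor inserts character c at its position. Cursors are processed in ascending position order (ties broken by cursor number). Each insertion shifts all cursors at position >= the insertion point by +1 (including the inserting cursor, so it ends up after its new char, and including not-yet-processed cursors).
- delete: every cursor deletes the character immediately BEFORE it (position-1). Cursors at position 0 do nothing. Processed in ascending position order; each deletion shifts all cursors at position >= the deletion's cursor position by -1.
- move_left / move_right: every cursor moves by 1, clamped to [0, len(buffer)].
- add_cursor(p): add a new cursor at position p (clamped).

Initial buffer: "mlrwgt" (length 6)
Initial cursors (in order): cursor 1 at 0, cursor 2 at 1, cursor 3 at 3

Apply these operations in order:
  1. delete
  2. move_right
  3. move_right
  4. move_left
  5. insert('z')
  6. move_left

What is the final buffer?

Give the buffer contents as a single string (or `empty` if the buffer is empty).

Answer: lzzwzgt

Derivation:
After op 1 (delete): buffer="lwgt" (len 4), cursors c1@0 c2@0 c3@1, authorship ....
After op 2 (move_right): buffer="lwgt" (len 4), cursors c1@1 c2@1 c3@2, authorship ....
After op 3 (move_right): buffer="lwgt" (len 4), cursors c1@2 c2@2 c3@3, authorship ....
After op 4 (move_left): buffer="lwgt" (len 4), cursors c1@1 c2@1 c3@2, authorship ....
After op 5 (insert('z')): buffer="lzzwzgt" (len 7), cursors c1@3 c2@3 c3@5, authorship .12.3..
After op 6 (move_left): buffer="lzzwzgt" (len 7), cursors c1@2 c2@2 c3@4, authorship .12.3..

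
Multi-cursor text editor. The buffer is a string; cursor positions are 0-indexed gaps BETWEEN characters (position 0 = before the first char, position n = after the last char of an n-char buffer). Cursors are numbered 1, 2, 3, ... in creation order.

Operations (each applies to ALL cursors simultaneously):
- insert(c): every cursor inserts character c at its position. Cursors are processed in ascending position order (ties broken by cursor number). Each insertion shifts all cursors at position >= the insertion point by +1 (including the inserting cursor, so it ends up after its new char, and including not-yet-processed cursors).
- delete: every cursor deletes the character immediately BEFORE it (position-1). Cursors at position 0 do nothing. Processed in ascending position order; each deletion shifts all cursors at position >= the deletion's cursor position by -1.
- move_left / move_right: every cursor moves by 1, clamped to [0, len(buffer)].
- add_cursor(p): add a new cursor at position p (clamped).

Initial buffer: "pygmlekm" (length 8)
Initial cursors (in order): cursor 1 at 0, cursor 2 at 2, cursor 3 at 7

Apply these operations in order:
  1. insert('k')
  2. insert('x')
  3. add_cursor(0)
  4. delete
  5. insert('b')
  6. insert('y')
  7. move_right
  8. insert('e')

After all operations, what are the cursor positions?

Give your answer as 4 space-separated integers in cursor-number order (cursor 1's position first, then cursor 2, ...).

Answer: 8 14 23 4

Derivation:
After op 1 (insert('k')): buffer="kpykgmlekkm" (len 11), cursors c1@1 c2@4 c3@10, authorship 1..2.....3.
After op 2 (insert('x')): buffer="kxpykxgmlekkxm" (len 14), cursors c1@2 c2@6 c3@13, authorship 11..22.....33.
After op 3 (add_cursor(0)): buffer="kxpykxgmlekkxm" (len 14), cursors c4@0 c1@2 c2@6 c3@13, authorship 11..22.....33.
After op 4 (delete): buffer="kpykgmlekkm" (len 11), cursors c4@0 c1@1 c2@4 c3@10, authorship 1..2.....3.
After op 5 (insert('b')): buffer="bkbpykbgmlekkbm" (len 15), cursors c4@1 c1@3 c2@7 c3@14, authorship 411..22.....33.
After op 6 (insert('y')): buffer="bykbypykbygmlekkbym" (len 19), cursors c4@2 c1@5 c2@10 c3@18, authorship 44111..222.....333.
After op 7 (move_right): buffer="bykbypykbygmlekkbym" (len 19), cursors c4@3 c1@6 c2@11 c3@19, authorship 44111..222.....333.
After op 8 (insert('e')): buffer="bykebypeykbygemlekkbyme" (len 23), cursors c4@4 c1@8 c2@14 c3@23, authorship 441411.1.222.2....333.3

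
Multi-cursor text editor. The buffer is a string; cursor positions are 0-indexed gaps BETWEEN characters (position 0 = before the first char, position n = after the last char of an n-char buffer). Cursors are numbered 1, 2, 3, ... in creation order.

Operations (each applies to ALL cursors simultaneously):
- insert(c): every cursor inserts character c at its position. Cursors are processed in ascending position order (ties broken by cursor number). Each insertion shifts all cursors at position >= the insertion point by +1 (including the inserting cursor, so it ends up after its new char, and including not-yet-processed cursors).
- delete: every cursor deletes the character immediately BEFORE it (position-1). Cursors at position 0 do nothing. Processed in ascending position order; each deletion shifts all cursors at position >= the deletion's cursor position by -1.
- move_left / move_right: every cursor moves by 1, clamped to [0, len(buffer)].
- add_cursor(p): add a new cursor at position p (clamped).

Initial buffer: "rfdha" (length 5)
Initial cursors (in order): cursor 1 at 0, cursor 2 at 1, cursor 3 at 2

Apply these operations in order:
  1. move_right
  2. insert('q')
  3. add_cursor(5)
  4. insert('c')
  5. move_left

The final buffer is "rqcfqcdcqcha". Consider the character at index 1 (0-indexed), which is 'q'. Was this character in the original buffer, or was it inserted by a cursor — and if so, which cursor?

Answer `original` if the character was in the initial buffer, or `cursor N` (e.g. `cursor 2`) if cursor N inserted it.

Answer: cursor 1

Derivation:
After op 1 (move_right): buffer="rfdha" (len 5), cursors c1@1 c2@2 c3@3, authorship .....
After op 2 (insert('q')): buffer="rqfqdqha" (len 8), cursors c1@2 c2@4 c3@6, authorship .1.2.3..
After op 3 (add_cursor(5)): buffer="rqfqdqha" (len 8), cursors c1@2 c2@4 c4@5 c3@6, authorship .1.2.3..
After op 4 (insert('c')): buffer="rqcfqcdcqcha" (len 12), cursors c1@3 c2@6 c4@8 c3@10, authorship .11.22.433..
After op 5 (move_left): buffer="rqcfqcdcqcha" (len 12), cursors c1@2 c2@5 c4@7 c3@9, authorship .11.22.433..
Authorship (.=original, N=cursor N): . 1 1 . 2 2 . 4 3 3 . .
Index 1: author = 1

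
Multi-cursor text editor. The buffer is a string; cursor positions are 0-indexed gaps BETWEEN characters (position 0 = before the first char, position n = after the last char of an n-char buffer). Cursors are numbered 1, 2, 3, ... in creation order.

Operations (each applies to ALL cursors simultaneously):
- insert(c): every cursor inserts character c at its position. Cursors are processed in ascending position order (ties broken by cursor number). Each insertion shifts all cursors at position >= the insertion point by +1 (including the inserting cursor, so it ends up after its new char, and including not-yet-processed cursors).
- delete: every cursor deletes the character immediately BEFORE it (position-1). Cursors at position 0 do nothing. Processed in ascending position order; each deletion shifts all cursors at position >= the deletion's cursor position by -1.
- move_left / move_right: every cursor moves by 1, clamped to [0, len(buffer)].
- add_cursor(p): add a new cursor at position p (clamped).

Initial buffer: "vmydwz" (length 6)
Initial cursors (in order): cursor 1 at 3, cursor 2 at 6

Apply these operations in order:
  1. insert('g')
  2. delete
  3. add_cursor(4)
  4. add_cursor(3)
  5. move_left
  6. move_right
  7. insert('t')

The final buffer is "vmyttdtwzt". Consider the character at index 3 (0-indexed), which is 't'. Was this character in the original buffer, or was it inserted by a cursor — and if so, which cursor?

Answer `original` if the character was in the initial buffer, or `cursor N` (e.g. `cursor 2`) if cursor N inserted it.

Answer: cursor 1

Derivation:
After op 1 (insert('g')): buffer="vmygdwzg" (len 8), cursors c1@4 c2@8, authorship ...1...2
After op 2 (delete): buffer="vmydwz" (len 6), cursors c1@3 c2@6, authorship ......
After op 3 (add_cursor(4)): buffer="vmydwz" (len 6), cursors c1@3 c3@4 c2@6, authorship ......
After op 4 (add_cursor(3)): buffer="vmydwz" (len 6), cursors c1@3 c4@3 c3@4 c2@6, authorship ......
After op 5 (move_left): buffer="vmydwz" (len 6), cursors c1@2 c4@2 c3@3 c2@5, authorship ......
After op 6 (move_right): buffer="vmydwz" (len 6), cursors c1@3 c4@3 c3@4 c2@6, authorship ......
After op 7 (insert('t')): buffer="vmyttdtwzt" (len 10), cursors c1@5 c4@5 c3@7 c2@10, authorship ...14.3..2
Authorship (.=original, N=cursor N): . . . 1 4 . 3 . . 2
Index 3: author = 1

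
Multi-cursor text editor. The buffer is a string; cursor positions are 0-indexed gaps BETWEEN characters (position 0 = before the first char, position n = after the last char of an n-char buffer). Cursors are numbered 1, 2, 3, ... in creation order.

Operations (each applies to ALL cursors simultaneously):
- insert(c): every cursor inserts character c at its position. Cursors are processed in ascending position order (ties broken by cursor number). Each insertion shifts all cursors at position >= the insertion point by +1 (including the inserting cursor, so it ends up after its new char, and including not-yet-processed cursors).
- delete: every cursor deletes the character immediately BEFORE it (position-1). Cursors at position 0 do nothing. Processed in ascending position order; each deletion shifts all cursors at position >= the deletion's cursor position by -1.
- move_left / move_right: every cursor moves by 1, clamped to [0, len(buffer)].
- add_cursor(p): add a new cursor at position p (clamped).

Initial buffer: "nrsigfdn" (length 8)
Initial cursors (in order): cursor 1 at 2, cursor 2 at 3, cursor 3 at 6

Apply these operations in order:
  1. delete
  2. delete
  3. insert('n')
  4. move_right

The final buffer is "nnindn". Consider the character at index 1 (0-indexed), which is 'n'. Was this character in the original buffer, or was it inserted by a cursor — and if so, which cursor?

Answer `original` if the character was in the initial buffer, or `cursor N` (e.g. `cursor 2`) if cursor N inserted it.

After op 1 (delete): buffer="nigdn" (len 5), cursors c1@1 c2@1 c3@3, authorship .....
After op 2 (delete): buffer="idn" (len 3), cursors c1@0 c2@0 c3@1, authorship ...
After op 3 (insert('n')): buffer="nnindn" (len 6), cursors c1@2 c2@2 c3@4, authorship 12.3..
After op 4 (move_right): buffer="nnindn" (len 6), cursors c1@3 c2@3 c3@5, authorship 12.3..
Authorship (.=original, N=cursor N): 1 2 . 3 . .
Index 1: author = 2

Answer: cursor 2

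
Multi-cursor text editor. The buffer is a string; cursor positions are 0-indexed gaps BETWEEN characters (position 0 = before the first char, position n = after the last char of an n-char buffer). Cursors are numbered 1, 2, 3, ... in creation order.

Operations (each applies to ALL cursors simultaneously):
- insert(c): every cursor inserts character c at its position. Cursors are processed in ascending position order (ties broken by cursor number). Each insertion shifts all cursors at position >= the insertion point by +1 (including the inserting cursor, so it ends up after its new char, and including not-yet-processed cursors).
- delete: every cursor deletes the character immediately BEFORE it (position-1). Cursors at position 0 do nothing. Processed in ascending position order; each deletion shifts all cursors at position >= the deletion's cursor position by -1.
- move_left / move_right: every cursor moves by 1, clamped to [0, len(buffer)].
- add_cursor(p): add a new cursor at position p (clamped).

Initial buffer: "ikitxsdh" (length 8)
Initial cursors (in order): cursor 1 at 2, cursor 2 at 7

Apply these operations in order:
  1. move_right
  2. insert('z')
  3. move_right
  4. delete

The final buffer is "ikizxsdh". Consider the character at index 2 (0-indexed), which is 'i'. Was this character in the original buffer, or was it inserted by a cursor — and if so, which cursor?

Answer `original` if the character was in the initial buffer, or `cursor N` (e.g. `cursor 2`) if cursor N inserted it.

After op 1 (move_right): buffer="ikitxsdh" (len 8), cursors c1@3 c2@8, authorship ........
After op 2 (insert('z')): buffer="ikiztxsdhz" (len 10), cursors c1@4 c2@10, authorship ...1.....2
After op 3 (move_right): buffer="ikiztxsdhz" (len 10), cursors c1@5 c2@10, authorship ...1.....2
After op 4 (delete): buffer="ikizxsdh" (len 8), cursors c1@4 c2@8, authorship ...1....
Authorship (.=original, N=cursor N): . . . 1 . . . .
Index 2: author = original

Answer: original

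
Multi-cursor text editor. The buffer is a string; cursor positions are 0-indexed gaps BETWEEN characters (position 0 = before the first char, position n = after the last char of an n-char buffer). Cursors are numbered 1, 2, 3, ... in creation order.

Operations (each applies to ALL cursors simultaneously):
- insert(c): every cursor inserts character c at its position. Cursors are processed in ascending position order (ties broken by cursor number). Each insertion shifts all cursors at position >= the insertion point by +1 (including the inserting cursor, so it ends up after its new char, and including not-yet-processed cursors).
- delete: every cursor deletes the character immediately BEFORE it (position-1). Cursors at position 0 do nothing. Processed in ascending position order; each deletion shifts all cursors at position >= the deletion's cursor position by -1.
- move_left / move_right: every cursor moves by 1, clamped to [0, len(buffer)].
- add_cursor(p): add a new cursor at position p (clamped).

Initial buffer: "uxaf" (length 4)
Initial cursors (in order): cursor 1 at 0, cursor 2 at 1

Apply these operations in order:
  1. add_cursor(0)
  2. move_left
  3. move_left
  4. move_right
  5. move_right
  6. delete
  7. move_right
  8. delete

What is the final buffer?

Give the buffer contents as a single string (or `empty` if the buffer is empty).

Answer: f

Derivation:
After op 1 (add_cursor(0)): buffer="uxaf" (len 4), cursors c1@0 c3@0 c2@1, authorship ....
After op 2 (move_left): buffer="uxaf" (len 4), cursors c1@0 c2@0 c3@0, authorship ....
After op 3 (move_left): buffer="uxaf" (len 4), cursors c1@0 c2@0 c3@0, authorship ....
After op 4 (move_right): buffer="uxaf" (len 4), cursors c1@1 c2@1 c3@1, authorship ....
After op 5 (move_right): buffer="uxaf" (len 4), cursors c1@2 c2@2 c3@2, authorship ....
After op 6 (delete): buffer="af" (len 2), cursors c1@0 c2@0 c3@0, authorship ..
After op 7 (move_right): buffer="af" (len 2), cursors c1@1 c2@1 c3@1, authorship ..
After op 8 (delete): buffer="f" (len 1), cursors c1@0 c2@0 c3@0, authorship .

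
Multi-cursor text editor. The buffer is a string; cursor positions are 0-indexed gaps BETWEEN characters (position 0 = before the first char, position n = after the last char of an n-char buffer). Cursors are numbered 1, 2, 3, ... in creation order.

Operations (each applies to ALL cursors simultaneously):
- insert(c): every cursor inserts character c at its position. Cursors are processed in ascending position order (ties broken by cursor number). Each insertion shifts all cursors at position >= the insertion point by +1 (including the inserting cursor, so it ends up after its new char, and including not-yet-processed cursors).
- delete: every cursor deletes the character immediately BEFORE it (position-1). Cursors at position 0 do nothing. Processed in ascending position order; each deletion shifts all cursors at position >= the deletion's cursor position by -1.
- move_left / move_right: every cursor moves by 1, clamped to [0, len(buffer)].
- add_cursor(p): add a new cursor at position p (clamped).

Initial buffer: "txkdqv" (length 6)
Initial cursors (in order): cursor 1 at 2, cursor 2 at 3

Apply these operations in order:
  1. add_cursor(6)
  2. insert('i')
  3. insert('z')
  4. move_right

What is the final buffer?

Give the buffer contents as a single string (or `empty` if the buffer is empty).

Answer: txizkizdqviz

Derivation:
After op 1 (add_cursor(6)): buffer="txkdqv" (len 6), cursors c1@2 c2@3 c3@6, authorship ......
After op 2 (insert('i')): buffer="txikidqvi" (len 9), cursors c1@3 c2@5 c3@9, authorship ..1.2...3
After op 3 (insert('z')): buffer="txizkizdqviz" (len 12), cursors c1@4 c2@7 c3@12, authorship ..11.22...33
After op 4 (move_right): buffer="txizkizdqviz" (len 12), cursors c1@5 c2@8 c3@12, authorship ..11.22...33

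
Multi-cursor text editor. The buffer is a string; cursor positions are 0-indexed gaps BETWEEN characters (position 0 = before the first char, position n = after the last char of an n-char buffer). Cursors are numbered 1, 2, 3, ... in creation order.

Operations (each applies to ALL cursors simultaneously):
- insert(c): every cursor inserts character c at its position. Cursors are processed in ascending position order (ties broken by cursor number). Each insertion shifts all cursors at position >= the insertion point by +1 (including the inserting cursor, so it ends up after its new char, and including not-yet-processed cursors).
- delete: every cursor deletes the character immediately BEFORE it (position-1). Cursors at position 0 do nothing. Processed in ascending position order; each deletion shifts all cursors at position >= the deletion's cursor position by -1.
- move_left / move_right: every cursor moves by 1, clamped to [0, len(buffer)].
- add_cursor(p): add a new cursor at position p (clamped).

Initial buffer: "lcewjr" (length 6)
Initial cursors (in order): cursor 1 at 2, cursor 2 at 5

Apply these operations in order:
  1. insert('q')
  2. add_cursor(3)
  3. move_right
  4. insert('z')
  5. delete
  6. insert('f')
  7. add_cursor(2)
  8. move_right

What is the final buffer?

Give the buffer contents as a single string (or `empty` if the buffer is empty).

After op 1 (insert('q')): buffer="lcqewjqr" (len 8), cursors c1@3 c2@7, authorship ..1...2.
After op 2 (add_cursor(3)): buffer="lcqewjqr" (len 8), cursors c1@3 c3@3 c2@7, authorship ..1...2.
After op 3 (move_right): buffer="lcqewjqr" (len 8), cursors c1@4 c3@4 c2@8, authorship ..1...2.
After op 4 (insert('z')): buffer="lcqezzwjqrz" (len 11), cursors c1@6 c3@6 c2@11, authorship ..1.13..2.2
After op 5 (delete): buffer="lcqewjqr" (len 8), cursors c1@4 c3@4 c2@8, authorship ..1...2.
After op 6 (insert('f')): buffer="lcqeffwjqrf" (len 11), cursors c1@6 c3@6 c2@11, authorship ..1.13..2.2
After op 7 (add_cursor(2)): buffer="lcqeffwjqrf" (len 11), cursors c4@2 c1@6 c3@6 c2@11, authorship ..1.13..2.2
After op 8 (move_right): buffer="lcqeffwjqrf" (len 11), cursors c4@3 c1@7 c3@7 c2@11, authorship ..1.13..2.2

Answer: lcqeffwjqrf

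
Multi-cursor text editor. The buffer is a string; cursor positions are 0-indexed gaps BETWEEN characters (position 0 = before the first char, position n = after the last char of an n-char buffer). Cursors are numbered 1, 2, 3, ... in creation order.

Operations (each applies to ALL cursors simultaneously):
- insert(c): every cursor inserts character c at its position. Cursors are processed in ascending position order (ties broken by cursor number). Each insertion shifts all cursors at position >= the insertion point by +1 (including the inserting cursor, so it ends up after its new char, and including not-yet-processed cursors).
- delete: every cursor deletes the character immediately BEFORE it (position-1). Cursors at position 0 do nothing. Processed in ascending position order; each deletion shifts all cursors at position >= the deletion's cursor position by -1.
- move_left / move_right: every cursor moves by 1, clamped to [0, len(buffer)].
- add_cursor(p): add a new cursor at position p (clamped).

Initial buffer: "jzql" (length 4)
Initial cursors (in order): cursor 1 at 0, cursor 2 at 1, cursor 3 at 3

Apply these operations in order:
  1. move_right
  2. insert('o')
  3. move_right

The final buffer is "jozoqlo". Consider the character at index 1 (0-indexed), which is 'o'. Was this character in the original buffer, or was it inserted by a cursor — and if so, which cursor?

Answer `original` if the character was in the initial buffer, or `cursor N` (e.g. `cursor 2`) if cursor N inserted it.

After op 1 (move_right): buffer="jzql" (len 4), cursors c1@1 c2@2 c3@4, authorship ....
After op 2 (insert('o')): buffer="jozoqlo" (len 7), cursors c1@2 c2@4 c3@7, authorship .1.2..3
After op 3 (move_right): buffer="jozoqlo" (len 7), cursors c1@3 c2@5 c3@7, authorship .1.2..3
Authorship (.=original, N=cursor N): . 1 . 2 . . 3
Index 1: author = 1

Answer: cursor 1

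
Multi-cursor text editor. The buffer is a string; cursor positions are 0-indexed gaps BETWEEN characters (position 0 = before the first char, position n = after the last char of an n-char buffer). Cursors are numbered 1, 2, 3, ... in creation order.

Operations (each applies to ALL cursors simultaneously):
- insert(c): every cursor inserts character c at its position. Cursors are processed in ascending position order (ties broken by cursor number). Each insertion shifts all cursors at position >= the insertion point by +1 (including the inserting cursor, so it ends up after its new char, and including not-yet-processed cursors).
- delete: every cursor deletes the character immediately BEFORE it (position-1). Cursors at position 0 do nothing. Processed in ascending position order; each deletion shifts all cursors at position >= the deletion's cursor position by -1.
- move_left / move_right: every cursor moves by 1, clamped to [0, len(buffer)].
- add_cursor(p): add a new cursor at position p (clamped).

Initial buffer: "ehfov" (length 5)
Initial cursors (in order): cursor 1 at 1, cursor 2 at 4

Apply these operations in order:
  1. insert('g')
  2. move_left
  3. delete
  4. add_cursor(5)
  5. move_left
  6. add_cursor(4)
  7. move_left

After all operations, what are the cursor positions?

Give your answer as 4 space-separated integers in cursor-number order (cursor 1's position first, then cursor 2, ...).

Answer: 0 1 3 3

Derivation:
After op 1 (insert('g')): buffer="eghfogv" (len 7), cursors c1@2 c2@6, authorship .1...2.
After op 2 (move_left): buffer="eghfogv" (len 7), cursors c1@1 c2@5, authorship .1...2.
After op 3 (delete): buffer="ghfgv" (len 5), cursors c1@0 c2@3, authorship 1..2.
After op 4 (add_cursor(5)): buffer="ghfgv" (len 5), cursors c1@0 c2@3 c3@5, authorship 1..2.
After op 5 (move_left): buffer="ghfgv" (len 5), cursors c1@0 c2@2 c3@4, authorship 1..2.
After op 6 (add_cursor(4)): buffer="ghfgv" (len 5), cursors c1@0 c2@2 c3@4 c4@4, authorship 1..2.
After op 7 (move_left): buffer="ghfgv" (len 5), cursors c1@0 c2@1 c3@3 c4@3, authorship 1..2.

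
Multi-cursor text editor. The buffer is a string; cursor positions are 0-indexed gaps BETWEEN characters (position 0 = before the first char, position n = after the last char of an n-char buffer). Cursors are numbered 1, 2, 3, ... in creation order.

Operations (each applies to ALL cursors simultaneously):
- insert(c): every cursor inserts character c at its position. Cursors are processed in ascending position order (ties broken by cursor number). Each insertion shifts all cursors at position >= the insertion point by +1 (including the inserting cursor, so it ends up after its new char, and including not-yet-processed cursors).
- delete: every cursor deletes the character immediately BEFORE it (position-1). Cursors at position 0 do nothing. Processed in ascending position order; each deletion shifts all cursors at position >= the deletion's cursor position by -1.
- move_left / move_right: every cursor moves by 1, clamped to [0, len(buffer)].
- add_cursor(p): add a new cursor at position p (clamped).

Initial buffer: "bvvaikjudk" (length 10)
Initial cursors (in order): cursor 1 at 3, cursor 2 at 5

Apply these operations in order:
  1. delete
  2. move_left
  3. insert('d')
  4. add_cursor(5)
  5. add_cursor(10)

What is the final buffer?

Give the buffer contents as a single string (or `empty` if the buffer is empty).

Answer: bdvdakjudk

Derivation:
After op 1 (delete): buffer="bvakjudk" (len 8), cursors c1@2 c2@3, authorship ........
After op 2 (move_left): buffer="bvakjudk" (len 8), cursors c1@1 c2@2, authorship ........
After op 3 (insert('d')): buffer="bdvdakjudk" (len 10), cursors c1@2 c2@4, authorship .1.2......
After op 4 (add_cursor(5)): buffer="bdvdakjudk" (len 10), cursors c1@2 c2@4 c3@5, authorship .1.2......
After op 5 (add_cursor(10)): buffer="bdvdakjudk" (len 10), cursors c1@2 c2@4 c3@5 c4@10, authorship .1.2......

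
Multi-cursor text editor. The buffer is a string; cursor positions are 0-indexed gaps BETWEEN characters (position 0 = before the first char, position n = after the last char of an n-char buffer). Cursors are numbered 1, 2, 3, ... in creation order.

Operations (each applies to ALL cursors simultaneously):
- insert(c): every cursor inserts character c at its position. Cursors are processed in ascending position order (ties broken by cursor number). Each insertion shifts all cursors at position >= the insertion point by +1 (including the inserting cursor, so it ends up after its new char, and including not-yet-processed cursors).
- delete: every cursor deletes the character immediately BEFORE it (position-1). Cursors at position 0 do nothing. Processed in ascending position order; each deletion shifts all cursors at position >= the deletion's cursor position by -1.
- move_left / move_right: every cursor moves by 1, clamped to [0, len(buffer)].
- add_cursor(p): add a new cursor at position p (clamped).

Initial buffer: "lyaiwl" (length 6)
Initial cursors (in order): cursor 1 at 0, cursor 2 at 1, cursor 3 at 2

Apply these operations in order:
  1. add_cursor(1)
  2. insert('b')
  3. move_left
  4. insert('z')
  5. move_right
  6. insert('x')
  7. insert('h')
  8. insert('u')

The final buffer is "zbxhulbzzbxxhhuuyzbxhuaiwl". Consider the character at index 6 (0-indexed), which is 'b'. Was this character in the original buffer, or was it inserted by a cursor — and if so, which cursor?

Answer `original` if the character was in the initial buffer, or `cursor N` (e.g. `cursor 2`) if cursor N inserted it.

Answer: cursor 2

Derivation:
After op 1 (add_cursor(1)): buffer="lyaiwl" (len 6), cursors c1@0 c2@1 c4@1 c3@2, authorship ......
After op 2 (insert('b')): buffer="blbbybaiwl" (len 10), cursors c1@1 c2@4 c4@4 c3@6, authorship 1.24.3....
After op 3 (move_left): buffer="blbbybaiwl" (len 10), cursors c1@0 c2@3 c4@3 c3@5, authorship 1.24.3....
After op 4 (insert('z')): buffer="zblbzzbyzbaiwl" (len 14), cursors c1@1 c2@6 c4@6 c3@9, authorship 11.2244.33....
After op 5 (move_right): buffer="zblbzzbyzbaiwl" (len 14), cursors c1@2 c2@7 c4@7 c3@10, authorship 11.2244.33....
After op 6 (insert('x')): buffer="zbxlbzzbxxyzbxaiwl" (len 18), cursors c1@3 c2@10 c4@10 c3@14, authorship 111.224424.333....
After op 7 (insert('h')): buffer="zbxhlbzzbxxhhyzbxhaiwl" (len 22), cursors c1@4 c2@13 c4@13 c3@18, authorship 1111.22442424.3333....
After op 8 (insert('u')): buffer="zbxhulbzzbxxhhuuyzbxhuaiwl" (len 26), cursors c1@5 c2@16 c4@16 c3@22, authorship 11111.2244242424.33333....
Authorship (.=original, N=cursor N): 1 1 1 1 1 . 2 2 4 4 2 4 2 4 2 4 . 3 3 3 3 3 . . . .
Index 6: author = 2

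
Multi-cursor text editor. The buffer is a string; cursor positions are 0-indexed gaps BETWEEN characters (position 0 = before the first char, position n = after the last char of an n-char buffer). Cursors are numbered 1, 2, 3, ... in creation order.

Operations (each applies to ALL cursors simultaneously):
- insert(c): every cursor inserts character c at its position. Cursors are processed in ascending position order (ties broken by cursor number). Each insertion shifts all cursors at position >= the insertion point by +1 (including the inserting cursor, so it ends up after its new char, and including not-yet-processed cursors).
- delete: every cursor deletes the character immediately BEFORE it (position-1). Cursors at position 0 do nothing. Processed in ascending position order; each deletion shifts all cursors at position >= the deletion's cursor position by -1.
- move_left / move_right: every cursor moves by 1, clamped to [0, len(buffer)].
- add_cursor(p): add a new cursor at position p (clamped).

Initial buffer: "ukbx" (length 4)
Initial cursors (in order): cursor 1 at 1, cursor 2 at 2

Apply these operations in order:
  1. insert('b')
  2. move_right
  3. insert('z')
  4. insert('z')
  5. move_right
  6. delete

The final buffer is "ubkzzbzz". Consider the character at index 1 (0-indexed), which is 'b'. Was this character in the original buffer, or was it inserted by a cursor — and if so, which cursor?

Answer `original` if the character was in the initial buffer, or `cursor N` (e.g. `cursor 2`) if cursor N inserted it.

Answer: cursor 1

Derivation:
After op 1 (insert('b')): buffer="ubkbbx" (len 6), cursors c1@2 c2@4, authorship .1.2..
After op 2 (move_right): buffer="ubkbbx" (len 6), cursors c1@3 c2@5, authorship .1.2..
After op 3 (insert('z')): buffer="ubkzbbzx" (len 8), cursors c1@4 c2@7, authorship .1.12.2.
After op 4 (insert('z')): buffer="ubkzzbbzzx" (len 10), cursors c1@5 c2@9, authorship .1.112.22.
After op 5 (move_right): buffer="ubkzzbbzzx" (len 10), cursors c1@6 c2@10, authorship .1.112.22.
After op 6 (delete): buffer="ubkzzbzz" (len 8), cursors c1@5 c2@8, authorship .1.11.22
Authorship (.=original, N=cursor N): . 1 . 1 1 . 2 2
Index 1: author = 1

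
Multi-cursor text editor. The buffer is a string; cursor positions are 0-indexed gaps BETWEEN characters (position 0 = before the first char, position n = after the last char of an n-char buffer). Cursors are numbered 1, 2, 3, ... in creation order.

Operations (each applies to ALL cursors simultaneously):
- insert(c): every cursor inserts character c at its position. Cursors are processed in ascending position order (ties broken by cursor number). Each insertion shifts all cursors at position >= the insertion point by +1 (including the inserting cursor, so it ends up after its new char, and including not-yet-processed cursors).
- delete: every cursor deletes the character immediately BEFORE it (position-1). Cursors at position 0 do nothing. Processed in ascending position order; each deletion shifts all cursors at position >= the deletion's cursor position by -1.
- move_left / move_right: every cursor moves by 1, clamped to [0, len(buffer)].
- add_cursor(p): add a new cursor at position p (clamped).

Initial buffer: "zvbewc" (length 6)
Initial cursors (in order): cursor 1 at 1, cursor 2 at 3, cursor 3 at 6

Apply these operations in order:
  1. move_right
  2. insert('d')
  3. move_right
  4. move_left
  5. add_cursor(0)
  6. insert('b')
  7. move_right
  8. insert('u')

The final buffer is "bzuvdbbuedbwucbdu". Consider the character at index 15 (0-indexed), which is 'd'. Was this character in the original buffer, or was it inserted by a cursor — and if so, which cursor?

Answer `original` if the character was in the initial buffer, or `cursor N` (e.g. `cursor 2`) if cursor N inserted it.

Answer: cursor 3

Derivation:
After op 1 (move_right): buffer="zvbewc" (len 6), cursors c1@2 c2@4 c3@6, authorship ......
After op 2 (insert('d')): buffer="zvdbedwcd" (len 9), cursors c1@3 c2@6 c3@9, authorship ..1..2..3
After op 3 (move_right): buffer="zvdbedwcd" (len 9), cursors c1@4 c2@7 c3@9, authorship ..1..2..3
After op 4 (move_left): buffer="zvdbedwcd" (len 9), cursors c1@3 c2@6 c3@8, authorship ..1..2..3
After op 5 (add_cursor(0)): buffer="zvdbedwcd" (len 9), cursors c4@0 c1@3 c2@6 c3@8, authorship ..1..2..3
After op 6 (insert('b')): buffer="bzvdbbedbwcbd" (len 13), cursors c4@1 c1@5 c2@9 c3@12, authorship 4..11..22..33
After op 7 (move_right): buffer="bzvdbbedbwcbd" (len 13), cursors c4@2 c1@6 c2@10 c3@13, authorship 4..11..22..33
After op 8 (insert('u')): buffer="bzuvdbbuedbwucbdu" (len 17), cursors c4@3 c1@8 c2@13 c3@17, authorship 4.4.11.1.22.2.333
Authorship (.=original, N=cursor N): 4 . 4 . 1 1 . 1 . 2 2 . 2 . 3 3 3
Index 15: author = 3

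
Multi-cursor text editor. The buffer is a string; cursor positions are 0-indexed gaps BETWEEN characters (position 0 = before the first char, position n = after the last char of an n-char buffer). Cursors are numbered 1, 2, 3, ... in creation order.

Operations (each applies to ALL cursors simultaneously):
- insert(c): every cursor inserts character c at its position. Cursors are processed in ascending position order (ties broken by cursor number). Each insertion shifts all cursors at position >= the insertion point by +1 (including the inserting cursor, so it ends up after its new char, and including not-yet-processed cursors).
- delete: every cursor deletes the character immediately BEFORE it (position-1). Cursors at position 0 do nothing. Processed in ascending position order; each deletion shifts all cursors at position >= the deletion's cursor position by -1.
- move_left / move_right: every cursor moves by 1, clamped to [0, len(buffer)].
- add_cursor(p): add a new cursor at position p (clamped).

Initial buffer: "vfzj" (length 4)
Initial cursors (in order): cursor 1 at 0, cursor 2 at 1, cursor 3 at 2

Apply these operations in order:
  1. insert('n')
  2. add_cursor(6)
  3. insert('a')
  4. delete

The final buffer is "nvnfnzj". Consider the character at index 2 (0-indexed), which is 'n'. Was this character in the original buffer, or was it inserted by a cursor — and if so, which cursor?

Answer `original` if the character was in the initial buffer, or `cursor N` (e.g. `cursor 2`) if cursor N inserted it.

Answer: cursor 2

Derivation:
After op 1 (insert('n')): buffer="nvnfnzj" (len 7), cursors c1@1 c2@3 c3@5, authorship 1.2.3..
After op 2 (add_cursor(6)): buffer="nvnfnzj" (len 7), cursors c1@1 c2@3 c3@5 c4@6, authorship 1.2.3..
After op 3 (insert('a')): buffer="navnafnazaj" (len 11), cursors c1@2 c2@5 c3@8 c4@10, authorship 11.22.33.4.
After op 4 (delete): buffer="nvnfnzj" (len 7), cursors c1@1 c2@3 c3@5 c4@6, authorship 1.2.3..
Authorship (.=original, N=cursor N): 1 . 2 . 3 . .
Index 2: author = 2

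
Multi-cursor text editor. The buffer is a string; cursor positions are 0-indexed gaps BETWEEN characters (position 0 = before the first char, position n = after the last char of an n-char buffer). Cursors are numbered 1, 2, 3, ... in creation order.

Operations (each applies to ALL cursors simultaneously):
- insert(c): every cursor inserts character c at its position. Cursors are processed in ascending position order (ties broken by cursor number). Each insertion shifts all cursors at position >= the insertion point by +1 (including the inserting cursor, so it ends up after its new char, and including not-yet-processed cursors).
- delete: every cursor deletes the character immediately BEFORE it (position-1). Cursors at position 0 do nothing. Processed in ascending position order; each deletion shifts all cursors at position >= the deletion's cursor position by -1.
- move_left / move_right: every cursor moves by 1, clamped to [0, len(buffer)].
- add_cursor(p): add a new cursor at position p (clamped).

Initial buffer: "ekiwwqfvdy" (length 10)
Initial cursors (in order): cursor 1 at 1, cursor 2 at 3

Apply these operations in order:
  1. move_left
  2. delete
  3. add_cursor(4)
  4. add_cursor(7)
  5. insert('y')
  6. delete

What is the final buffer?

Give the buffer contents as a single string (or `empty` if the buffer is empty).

After op 1 (move_left): buffer="ekiwwqfvdy" (len 10), cursors c1@0 c2@2, authorship ..........
After op 2 (delete): buffer="eiwwqfvdy" (len 9), cursors c1@0 c2@1, authorship .........
After op 3 (add_cursor(4)): buffer="eiwwqfvdy" (len 9), cursors c1@0 c2@1 c3@4, authorship .........
After op 4 (add_cursor(7)): buffer="eiwwqfvdy" (len 9), cursors c1@0 c2@1 c3@4 c4@7, authorship .........
After op 5 (insert('y')): buffer="yeyiwwyqfvydy" (len 13), cursors c1@1 c2@3 c3@7 c4@11, authorship 1.2...3...4..
After op 6 (delete): buffer="eiwwqfvdy" (len 9), cursors c1@0 c2@1 c3@4 c4@7, authorship .........

Answer: eiwwqfvdy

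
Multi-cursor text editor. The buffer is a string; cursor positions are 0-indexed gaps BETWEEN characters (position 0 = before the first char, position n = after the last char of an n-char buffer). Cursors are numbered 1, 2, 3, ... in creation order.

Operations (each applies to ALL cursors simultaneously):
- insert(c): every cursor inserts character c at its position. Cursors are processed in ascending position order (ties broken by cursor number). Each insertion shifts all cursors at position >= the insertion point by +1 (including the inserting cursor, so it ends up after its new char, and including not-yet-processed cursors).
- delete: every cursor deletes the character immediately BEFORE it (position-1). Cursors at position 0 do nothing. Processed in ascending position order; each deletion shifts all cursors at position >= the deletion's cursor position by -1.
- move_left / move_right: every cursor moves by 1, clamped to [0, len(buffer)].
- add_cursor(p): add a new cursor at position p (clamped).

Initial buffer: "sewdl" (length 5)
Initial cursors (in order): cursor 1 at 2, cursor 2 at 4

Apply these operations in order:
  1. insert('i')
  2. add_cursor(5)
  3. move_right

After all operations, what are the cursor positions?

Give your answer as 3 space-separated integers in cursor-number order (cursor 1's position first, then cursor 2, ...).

Answer: 4 7 6

Derivation:
After op 1 (insert('i')): buffer="seiwdil" (len 7), cursors c1@3 c2@6, authorship ..1..2.
After op 2 (add_cursor(5)): buffer="seiwdil" (len 7), cursors c1@3 c3@5 c2@6, authorship ..1..2.
After op 3 (move_right): buffer="seiwdil" (len 7), cursors c1@4 c3@6 c2@7, authorship ..1..2.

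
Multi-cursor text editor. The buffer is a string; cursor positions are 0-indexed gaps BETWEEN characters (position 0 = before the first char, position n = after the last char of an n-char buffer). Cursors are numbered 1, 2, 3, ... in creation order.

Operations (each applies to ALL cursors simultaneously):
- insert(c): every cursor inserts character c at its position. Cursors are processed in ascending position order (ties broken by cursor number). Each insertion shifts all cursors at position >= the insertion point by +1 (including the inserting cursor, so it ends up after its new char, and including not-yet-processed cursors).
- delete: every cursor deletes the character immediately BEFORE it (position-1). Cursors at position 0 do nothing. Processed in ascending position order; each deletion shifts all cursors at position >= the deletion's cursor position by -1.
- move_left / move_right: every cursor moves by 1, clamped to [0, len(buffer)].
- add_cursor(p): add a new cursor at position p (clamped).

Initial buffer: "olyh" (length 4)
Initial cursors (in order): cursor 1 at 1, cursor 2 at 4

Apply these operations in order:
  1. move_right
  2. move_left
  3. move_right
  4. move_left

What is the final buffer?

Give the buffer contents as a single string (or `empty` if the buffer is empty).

After op 1 (move_right): buffer="olyh" (len 4), cursors c1@2 c2@4, authorship ....
After op 2 (move_left): buffer="olyh" (len 4), cursors c1@1 c2@3, authorship ....
After op 3 (move_right): buffer="olyh" (len 4), cursors c1@2 c2@4, authorship ....
After op 4 (move_left): buffer="olyh" (len 4), cursors c1@1 c2@3, authorship ....

Answer: olyh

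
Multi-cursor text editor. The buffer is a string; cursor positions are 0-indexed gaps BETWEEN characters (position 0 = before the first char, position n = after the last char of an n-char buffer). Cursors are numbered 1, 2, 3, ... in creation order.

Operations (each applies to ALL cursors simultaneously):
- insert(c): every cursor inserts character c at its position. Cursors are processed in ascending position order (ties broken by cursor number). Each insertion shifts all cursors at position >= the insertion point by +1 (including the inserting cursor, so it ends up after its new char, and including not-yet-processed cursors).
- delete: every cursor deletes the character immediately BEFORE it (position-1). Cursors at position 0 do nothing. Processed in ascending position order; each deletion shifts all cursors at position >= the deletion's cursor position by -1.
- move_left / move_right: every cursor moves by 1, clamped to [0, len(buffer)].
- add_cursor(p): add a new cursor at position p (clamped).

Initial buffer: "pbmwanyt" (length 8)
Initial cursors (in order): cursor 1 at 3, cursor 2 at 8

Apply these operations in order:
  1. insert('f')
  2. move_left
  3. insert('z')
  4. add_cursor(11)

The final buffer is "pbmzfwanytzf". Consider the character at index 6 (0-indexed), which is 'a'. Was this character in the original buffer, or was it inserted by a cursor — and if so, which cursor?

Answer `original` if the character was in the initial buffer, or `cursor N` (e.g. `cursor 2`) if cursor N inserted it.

Answer: original

Derivation:
After op 1 (insert('f')): buffer="pbmfwanytf" (len 10), cursors c1@4 c2@10, authorship ...1.....2
After op 2 (move_left): buffer="pbmfwanytf" (len 10), cursors c1@3 c2@9, authorship ...1.....2
After op 3 (insert('z')): buffer="pbmzfwanytzf" (len 12), cursors c1@4 c2@11, authorship ...11.....22
After op 4 (add_cursor(11)): buffer="pbmzfwanytzf" (len 12), cursors c1@4 c2@11 c3@11, authorship ...11.....22
Authorship (.=original, N=cursor N): . . . 1 1 . . . . . 2 2
Index 6: author = original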